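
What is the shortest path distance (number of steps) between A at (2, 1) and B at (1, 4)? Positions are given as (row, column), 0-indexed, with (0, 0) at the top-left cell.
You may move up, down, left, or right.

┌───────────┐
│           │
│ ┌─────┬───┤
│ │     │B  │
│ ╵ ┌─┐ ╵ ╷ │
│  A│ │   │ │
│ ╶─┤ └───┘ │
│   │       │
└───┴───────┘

Finding path from (2, 1) to (1, 4):
Path: (2,1) → (1,1) → (1,2) → (1,3) → (2,3) → (2,4) → (1,4)
Distance: 6 steps

Solution:

┌───────────┐
│           │
│ ┌─────┬───┤
│ │↱ → ↓│B  │
│ ╵ ┌─┐ ╵ ╷ │
│  A│ │↳ ↑│ │
│ ╶─┤ └───┘ │
│   │       │
└───┴───────┘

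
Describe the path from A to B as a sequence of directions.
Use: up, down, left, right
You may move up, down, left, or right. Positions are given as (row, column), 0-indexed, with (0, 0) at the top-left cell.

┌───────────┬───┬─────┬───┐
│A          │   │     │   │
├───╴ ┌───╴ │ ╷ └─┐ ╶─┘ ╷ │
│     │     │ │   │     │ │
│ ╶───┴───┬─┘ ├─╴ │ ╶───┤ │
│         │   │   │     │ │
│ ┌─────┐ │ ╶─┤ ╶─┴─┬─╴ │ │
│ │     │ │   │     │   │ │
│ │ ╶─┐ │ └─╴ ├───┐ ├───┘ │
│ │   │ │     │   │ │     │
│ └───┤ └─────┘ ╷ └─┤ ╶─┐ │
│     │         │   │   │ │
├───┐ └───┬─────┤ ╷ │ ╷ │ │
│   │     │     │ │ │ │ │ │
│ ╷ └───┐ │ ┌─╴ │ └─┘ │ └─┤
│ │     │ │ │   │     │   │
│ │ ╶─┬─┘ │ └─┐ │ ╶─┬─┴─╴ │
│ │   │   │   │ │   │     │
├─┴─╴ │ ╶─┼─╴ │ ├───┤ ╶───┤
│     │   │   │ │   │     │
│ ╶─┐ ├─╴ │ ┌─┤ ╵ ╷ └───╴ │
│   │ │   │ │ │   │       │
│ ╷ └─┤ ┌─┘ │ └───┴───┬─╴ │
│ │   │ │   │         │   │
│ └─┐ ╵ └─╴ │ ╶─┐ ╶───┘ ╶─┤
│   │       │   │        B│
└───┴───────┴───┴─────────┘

Finding the path and converting it to directions:
Path through cells: (0,0) → (0,1) → (0,2) → (1,2) → (1,1) → (1,0) → (2,0) → (3,0) → (4,0) → (5,0) → (5,1) → (5,2) → (6,2) → (6,3) → (6,4) → (7,4) → (8,4) → (8,3) → (9,3) → (9,4) → (10,4) → (10,3) → (11,3) → (12,3) → (12,4) → (12,5) → (11,5) → (10,5) → (9,5) → (9,6) → (8,6) → (8,5) → (7,5) → (6,5) → (6,6) → (6,7) → (7,7) → (8,7) → (9,7) → (10,7) → (10,8) → (9,8) → (9,9) → (10,9) → (10,10) → (10,11) → (10,12) → (11,12) → (11,11) → (12,11) → (12,12)
Directions: right, right, down, left, left, down, down, down, down, right, right, down, right, right, down, down, left, down, right, down, left, down, down, right, right, up, up, up, right, up, left, up, up, right, right, down, down, down, down, right, up, right, down, right, right, right, down, left, down, right

Solution:

┌───────────┬───┬─────┬───┐
│A → ↓      │   │     │   │
├───╴ ┌───╴ │ ╷ └─┐ ╶─┘ ╷ │
│↓ ← ↲│     │ │   │     │ │
│ ╶───┴───┬─┘ ├─╴ │ ╶───┤ │
│↓        │   │   │     │ │
│ ┌─────┐ │ ╶─┤ ╶─┴─┬─╴ │ │
│↓│     │ │   │     │   │ │
│ │ ╶─┐ │ └─╴ ├───┐ ├───┘ │
│↓│   │ │     │   │ │     │
│ └───┤ └─────┘ ╷ └─┤ ╶─┐ │
│↳ → ↓│         │   │   │ │
├───┐ └───┬─────┤ ╷ │ ╷ │ │
│   │↳ → ↓│↱ → ↓│ │ │ │ │ │
│ ╷ └───┐ │ ┌─╴ │ └─┘ │ └─┤
│ │     │↓│↑│  ↓│     │   │
│ │ ╶─┬─┘ │ └─┐ │ ╶─┬─┴─╴ │
│ │   │↓ ↲│↑ ↰│↓│   │     │
├─┴─╴ │ ╶─┼─╴ │ ├───┤ ╶───┤
│     │↳ ↓│↱ ↑│↓│↱ ↓│     │
│ ╶─┐ ├─╴ │ ┌─┤ ╵ ╷ └───╴ │
│   │ │↓ ↲│↑│ │↳ ↑│↳ → → ↓│
│ ╷ └─┤ ┌─┘ │ └───┴───┬─╴ │
│ │   │↓│  ↑│         │↓ ↲│
│ └─┐ ╵ └─╴ │ ╶─┐ ╶───┘ ╶─┤
│   │  ↳ → ↑│   │      ↳ B│
└───┴───────┴───┴─────────┘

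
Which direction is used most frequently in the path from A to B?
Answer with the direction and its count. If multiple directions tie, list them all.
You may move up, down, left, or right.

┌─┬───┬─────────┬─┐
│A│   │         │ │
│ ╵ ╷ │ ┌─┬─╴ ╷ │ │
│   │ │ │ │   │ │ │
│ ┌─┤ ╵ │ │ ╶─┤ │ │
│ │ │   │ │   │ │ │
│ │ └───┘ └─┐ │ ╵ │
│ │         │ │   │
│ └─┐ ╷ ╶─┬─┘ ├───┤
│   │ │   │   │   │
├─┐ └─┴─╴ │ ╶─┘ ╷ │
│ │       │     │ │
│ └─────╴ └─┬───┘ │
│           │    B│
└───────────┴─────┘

Directions: down, right, up, right, down, down, right, up, up, right, right, right, down, left, down, right, down, down, left, down, right, right, up, right, down, down
Counts: {'down': 10, 'right': 10, 'up': 4, 'left': 2}
Most common: down and right (tied at 10 times each)

Solution:

┌─┬───┬─────────┬─┐
│A│↱ ↓│↱ → → ↓  │ │
│ ╵ ╷ │ ┌─┬─╴ ╷ │ │
│↳ ↑│↓│↑│ │↓ ↲│ │ │
│ ┌─┤ ╵ │ │ ╶─┤ │ │
│ │ │↳ ↑│ │↳ ↓│ │ │
│ │ └───┘ └─┐ │ ╵ │
│ │         │↓│   │
│ └─┐ ╷ ╶─┬─┘ ├───┤
│   │ │   │↓ ↲│↱ ↓│
├─┐ └─┴─╴ │ ╶─┘ ╷ │
│ │       │↳ → ↑│↓│
│ └─────╴ └─┬───┘ │
│           │    B│
└───────────┴─────┘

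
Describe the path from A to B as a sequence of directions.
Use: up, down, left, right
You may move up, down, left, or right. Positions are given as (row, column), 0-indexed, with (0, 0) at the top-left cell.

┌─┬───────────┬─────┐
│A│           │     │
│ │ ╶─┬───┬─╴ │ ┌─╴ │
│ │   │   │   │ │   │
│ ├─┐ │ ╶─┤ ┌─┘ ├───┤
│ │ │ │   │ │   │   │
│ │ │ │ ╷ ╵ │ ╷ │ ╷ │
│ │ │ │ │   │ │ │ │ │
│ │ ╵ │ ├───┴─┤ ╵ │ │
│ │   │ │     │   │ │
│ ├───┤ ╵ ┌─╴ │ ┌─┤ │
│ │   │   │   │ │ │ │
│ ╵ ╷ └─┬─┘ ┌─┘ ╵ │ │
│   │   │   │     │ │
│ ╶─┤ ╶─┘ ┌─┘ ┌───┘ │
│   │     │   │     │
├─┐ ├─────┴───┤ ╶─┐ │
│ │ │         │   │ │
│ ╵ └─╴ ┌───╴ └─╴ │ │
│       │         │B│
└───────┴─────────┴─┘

Finding the path and converting it to directions:
Path through cells: (0,0) → (1,0) → (2,0) → (3,0) → (4,0) → (5,0) → (6,0) → (7,0) → (7,1) → (8,1) → (9,1) → (9,2) → (9,3) → (8,3) → (8,4) → (8,5) → (8,6) → (9,6) → (9,7) → (9,8) → (8,8) → (8,7) → (7,7) → (7,8) → (7,9) → (8,9) → (9,9)
Directions: down, down, down, down, down, down, down, right, down, down, right, right, up, right, right, right, down, right, right, up, left, up, right, right, down, down

Solution:

┌─┬───────────┬─────┐
│A│           │     │
│ │ ╶─┬───┬─╴ │ ┌─╴ │
│↓│   │   │   │ │   │
│ ├─┐ │ ╶─┤ ┌─┘ ├───┤
│↓│ │ │   │ │   │   │
│ │ │ │ ╷ ╵ │ ╷ │ ╷ │
│↓│ │ │ │   │ │ │ │ │
│ │ ╵ │ ├───┴─┤ ╵ │ │
│↓│   │ │     │   │ │
│ ├───┤ ╵ ┌─╴ │ ┌─┤ │
│↓│   │   │   │ │ │ │
│ ╵ ╷ └─┬─┘ ┌─┘ ╵ │ │
│↓  │   │   │     │ │
│ ╶─┤ ╶─┘ ┌─┘ ┌───┘ │
│↳ ↓│     │   │↱ → ↓│
├─┐ ├─────┴───┤ ╶─┐ │
│ │↓│  ↱ → → ↓│↑ ↰│↓│
│ ╵ └─╴ ┌───╴ └─╴ │ │
│  ↳ → ↑│    ↳ → ↑│B│
└───────┴─────────┴─┘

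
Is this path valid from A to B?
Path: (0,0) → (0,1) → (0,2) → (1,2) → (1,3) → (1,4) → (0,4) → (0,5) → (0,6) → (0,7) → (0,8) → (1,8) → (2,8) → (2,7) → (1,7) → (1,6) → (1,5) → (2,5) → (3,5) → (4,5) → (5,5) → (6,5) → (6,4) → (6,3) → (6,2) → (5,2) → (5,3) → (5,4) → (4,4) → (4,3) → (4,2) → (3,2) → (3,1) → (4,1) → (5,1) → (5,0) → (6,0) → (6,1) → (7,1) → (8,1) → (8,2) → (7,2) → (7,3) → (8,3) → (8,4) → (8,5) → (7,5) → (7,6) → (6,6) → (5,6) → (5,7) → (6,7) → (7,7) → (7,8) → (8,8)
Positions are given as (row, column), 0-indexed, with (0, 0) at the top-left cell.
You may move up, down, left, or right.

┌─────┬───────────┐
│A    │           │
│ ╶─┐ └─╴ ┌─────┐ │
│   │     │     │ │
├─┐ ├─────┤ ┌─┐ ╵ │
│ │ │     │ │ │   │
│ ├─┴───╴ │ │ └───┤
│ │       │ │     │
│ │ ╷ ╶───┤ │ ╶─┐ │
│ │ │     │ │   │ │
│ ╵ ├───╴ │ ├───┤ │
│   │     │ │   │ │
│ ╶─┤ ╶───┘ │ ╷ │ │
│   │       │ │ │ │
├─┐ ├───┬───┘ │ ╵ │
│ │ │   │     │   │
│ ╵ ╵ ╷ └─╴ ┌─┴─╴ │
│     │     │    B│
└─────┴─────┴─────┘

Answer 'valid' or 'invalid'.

Checking path validity:
Result: All consecutive moves are passable.

valid

Correct solution:

┌─────┬───────────┐
│A → ↓│  ↱ → → → ↓│
│ ╶─┐ └─╴ ┌─────┐ │
│   │↳ → ↑│↓ ← ↰│↓│
├─┐ ├─────┤ ┌─┐ ╵ │
│ │ │     │↓│ │↑ ↲│
│ ├─┴───╴ │ │ └───┤
│ │↓ ↰    │↓│     │
│ │ ╷ ╶───┤ │ ╶─┐ │
│ │↓│↑ ← ↰│↓│   │ │
│ ╵ ├───╴ │ ├───┤ │
│↓ ↲│↱ → ↑│↓│↱ ↓│ │
│ ╶─┤ ╶───┘ │ ╷ │ │
│↳ ↓│↑ ← ← ↲│↑│↓│ │
├─┐ ├───┬───┘ │ ╵ │
│ │↓│↱ ↓│  ↱ ↑│↳ ↓│
│ ╵ ╵ ╷ └─╴ ┌─┴─╴ │
│  ↳ ↑│↳ → ↑│    B│
└─────┴─────┴─────┘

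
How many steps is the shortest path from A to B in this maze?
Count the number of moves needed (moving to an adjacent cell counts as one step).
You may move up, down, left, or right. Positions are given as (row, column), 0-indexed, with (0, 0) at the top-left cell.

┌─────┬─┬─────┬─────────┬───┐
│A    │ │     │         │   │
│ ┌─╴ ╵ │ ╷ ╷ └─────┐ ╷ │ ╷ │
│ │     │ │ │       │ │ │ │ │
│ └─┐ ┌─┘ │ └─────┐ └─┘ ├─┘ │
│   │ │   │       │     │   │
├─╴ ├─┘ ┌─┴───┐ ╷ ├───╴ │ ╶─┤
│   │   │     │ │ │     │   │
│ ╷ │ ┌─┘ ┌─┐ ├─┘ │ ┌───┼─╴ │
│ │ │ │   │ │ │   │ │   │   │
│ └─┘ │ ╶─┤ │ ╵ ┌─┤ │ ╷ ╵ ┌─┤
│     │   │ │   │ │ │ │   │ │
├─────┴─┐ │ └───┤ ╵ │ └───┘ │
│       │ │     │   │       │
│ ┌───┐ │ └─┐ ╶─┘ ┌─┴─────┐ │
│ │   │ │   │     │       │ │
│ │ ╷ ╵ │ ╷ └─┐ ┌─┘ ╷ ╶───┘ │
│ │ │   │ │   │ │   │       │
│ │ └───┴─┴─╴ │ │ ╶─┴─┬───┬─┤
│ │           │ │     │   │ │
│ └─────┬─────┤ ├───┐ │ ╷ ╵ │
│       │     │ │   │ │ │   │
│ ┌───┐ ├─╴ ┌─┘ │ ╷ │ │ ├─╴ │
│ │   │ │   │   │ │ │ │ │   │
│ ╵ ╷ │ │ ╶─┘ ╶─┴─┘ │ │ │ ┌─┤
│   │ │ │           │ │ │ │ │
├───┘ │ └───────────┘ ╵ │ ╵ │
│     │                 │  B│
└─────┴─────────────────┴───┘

Using BFS to find shortest path:
Start: (0, 0), End: (13, 13)
Path found:
(0,0) → (1,0) → (2,0) → (2,1) → (3,1) → (3,0) → (4,0) → (5,0) → (5,1) → (5,2) → (4,2) → (3,2) → (3,3) → (2,3) → (2,4) → (1,4) → (0,4) → (0,5) → (1,5) → (2,5) → (2,6) → (2,7) → (2,8) → (3,8) → (4,8) → (4,7) → (5,7) → (5,6) → (4,6) → (3,6) → (3,5) → (3,4) → (4,4) → (4,3) → (5,3) → (5,4) → (6,4) → (7,4) → (7,5) → (8,5) → (8,6) → (9,6) → (9,5) → (9,4) → (9,3) → (9,2) → (9,1) → (8,1) → (7,1) → (7,2) → (8,2) → (8,3) → (7,3) → (6,3) → (6,2) → (6,1) → (6,0) → (7,0) → (8,0) → (9,0) → (10,0) → (10,1) → (10,2) → (10,3) → (11,3) → (12,3) → (13,3) → (13,4) → (13,5) → (13,6) → (13,7) → (13,8) → (13,9) → (13,10) → (13,11) → (12,11) → (11,11) → (10,11) → (9,11) → (9,12) → (10,12) → (10,13) → (11,13) → (11,12) → (12,12) → (13,12) → (13,13)
Number of steps: 86

Solution:

┌─────┬─┬─────┬─────────┬───┐
│A    │ │↱ ↓  │         │   │
│ ┌─╴ ╵ │ ╷ ╷ └─────┐ ╷ │ ╷ │
│↓│     │↑│↓│       │ │ │ │ │
│ └─┐ ┌─┘ │ └─────┐ └─┘ ├─┘ │
│↳ ↓│ │↱ ↑│↳ → → ↓│     │   │
├─╴ ├─┘ ┌─┴───┐ ╷ ├───╴ │ ╶─┤
│↓ ↲│↱ ↑│↓ ← ↰│ │↓│     │   │
│ ╷ │ ┌─┘ ┌─┐ ├─┘ │ ┌───┼─╴ │
│↓│ │↑│↓ ↲│ │↑│↓ ↲│ │   │   │
│ └─┘ │ ╶─┤ │ ╵ ┌─┤ │ ╷ ╵ ┌─┤
│↳ → ↑│↳ ↓│ │↑ ↲│ │ │ │   │ │
├─────┴─┐ │ └───┤ ╵ │ └───┘ │
│↓ ← ← ↰│↓│     │   │       │
│ ┌───┐ │ └─┐ ╶─┘ ┌─┴─────┐ │
│↓│↱ ↓│↑│↳ ↓│     │       │ │
│ │ ╷ ╵ │ ╷ └─┐ ┌─┘ ╷ ╶───┘ │
│↓│↑│↳ ↑│ │↳ ↓│ │   │       │
│ │ └───┴─┴─╴ │ │ ╶─┴─┬───┬─┤
│↓│↑ ← ← ← ← ↲│ │     │↱ ↓│ │
│ └─────┬─────┤ ├───┐ │ ╷ ╵ │
│↳ → → ↓│     │ │   │ │↑│↳ ↓│
│ ┌───┐ ├─╴ ┌─┘ │ ╷ │ │ ├─╴ │
│ │   │↓│   │   │ │ │ │↑│↓ ↲│
│ ╵ ╷ │ │ ╶─┘ ╶─┴─┘ │ │ │ ┌─┤
│   │ │↓│           │ │↑│↓│ │
├───┘ │ └───────────┘ ╵ │ ╵ │
│     │↳ → → → → → → → ↑│↳ B│
└─────┴─────────────────┴───┘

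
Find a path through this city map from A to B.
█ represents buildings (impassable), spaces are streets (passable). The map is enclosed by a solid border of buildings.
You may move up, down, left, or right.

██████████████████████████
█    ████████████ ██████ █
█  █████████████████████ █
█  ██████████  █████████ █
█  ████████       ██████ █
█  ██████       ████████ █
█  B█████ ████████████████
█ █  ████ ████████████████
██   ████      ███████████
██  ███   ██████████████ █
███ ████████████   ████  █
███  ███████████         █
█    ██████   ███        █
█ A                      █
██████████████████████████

Finding the shortest path from A to B:
Movement: cardinal only
Path length: 8 steps
Directions: up → right → up → up → up → up → up → up

Solution:

██████████████████████████
█    ████████████ ██████ █
█  █████████████████████ █
█  ██████████  █████████ █
█  ████████       ██████ █
█  ██████       ████████ █
█  B█████ ████████████████
█ █↑ ████ ████████████████
██ ↑ ████      ███████████
██ ↑███   ██████████████ █
███↑████████████   ████  █
███↑ ███████████         █
█ ↱↑ ██████   ███        █
█ A                      █
██████████████████████████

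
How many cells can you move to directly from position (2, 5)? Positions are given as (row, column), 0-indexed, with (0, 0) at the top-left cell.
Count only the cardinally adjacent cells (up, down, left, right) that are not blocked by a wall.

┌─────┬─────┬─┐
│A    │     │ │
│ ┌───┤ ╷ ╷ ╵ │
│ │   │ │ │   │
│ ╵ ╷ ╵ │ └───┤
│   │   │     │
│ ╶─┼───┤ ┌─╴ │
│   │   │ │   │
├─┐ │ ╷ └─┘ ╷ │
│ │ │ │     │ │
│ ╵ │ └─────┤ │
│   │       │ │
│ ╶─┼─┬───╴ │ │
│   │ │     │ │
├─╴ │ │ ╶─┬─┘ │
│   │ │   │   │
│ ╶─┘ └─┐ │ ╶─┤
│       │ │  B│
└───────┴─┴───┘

Checking passable neighbors of (2, 5):
Neighbors: (2, 4), (2, 6)
Count: 2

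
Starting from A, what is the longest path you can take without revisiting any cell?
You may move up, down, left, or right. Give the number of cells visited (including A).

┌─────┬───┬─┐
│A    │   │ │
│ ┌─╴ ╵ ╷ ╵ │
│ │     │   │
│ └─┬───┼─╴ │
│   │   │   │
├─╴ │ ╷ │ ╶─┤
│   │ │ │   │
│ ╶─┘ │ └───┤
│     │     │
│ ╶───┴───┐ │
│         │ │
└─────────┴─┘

Finding longest simple path using DFS:
Start: (0, 0)
Longest path visits 17 cells
Path: A → down → down → right → down → left → down → right → right → up → up → right → down → down → right → right → down

Solution:

┌─────┬───┬─┐
│A    │   │ │
│ ┌─╴ ╵ ╷ ╵ │
│↓│     │   │
│ └─┬───┼─╴ │
│↳ ↓│↱ ↓│   │
├─╴ │ ╷ │ ╶─┤
│↓ ↲│↑│↓│   │
│ ╶─┘ │ └───┤
│↳ → ↑│↳ → ↓│
│ ╶───┴───┐ │
│         │B│
└─────────┴─┘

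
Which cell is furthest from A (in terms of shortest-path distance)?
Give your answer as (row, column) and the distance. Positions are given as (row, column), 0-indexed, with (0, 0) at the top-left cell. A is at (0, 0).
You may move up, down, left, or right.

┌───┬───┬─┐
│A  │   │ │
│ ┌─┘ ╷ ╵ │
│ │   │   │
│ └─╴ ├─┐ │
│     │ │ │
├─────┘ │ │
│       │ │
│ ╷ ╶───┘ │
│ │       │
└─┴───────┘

Computing BFS distances from A to all cells:
Furthest cell: (2, 3)
Distance: 19 steps

Path from A to the furthest cell:

┌───┬───┬─┐
│A  │↱ ↓│ │
│ ┌─┘ ╷ ╵ │
│↓│  ↑│↳ ↓│
│ └─╴ ├─┐ │
│↳ → ↑│B│↓│
├─────┘ │ │
│  ↱ → ↑│↓│
│ ╷ ╶───┘ │
│ │↑ ← ← ↲│
└─┴───────┘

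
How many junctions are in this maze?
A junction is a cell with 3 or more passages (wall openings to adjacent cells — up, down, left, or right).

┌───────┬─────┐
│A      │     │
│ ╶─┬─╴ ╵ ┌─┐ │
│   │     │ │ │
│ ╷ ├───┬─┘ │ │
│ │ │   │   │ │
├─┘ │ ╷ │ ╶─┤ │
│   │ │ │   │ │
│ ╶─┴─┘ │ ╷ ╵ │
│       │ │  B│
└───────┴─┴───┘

Checking each cell for number of passages:

Junctions found (3+ passages):
  (1, 0): 3 passages
  (1, 3): 3 passages
  (3, 4): 3 passages
Total junctions: 3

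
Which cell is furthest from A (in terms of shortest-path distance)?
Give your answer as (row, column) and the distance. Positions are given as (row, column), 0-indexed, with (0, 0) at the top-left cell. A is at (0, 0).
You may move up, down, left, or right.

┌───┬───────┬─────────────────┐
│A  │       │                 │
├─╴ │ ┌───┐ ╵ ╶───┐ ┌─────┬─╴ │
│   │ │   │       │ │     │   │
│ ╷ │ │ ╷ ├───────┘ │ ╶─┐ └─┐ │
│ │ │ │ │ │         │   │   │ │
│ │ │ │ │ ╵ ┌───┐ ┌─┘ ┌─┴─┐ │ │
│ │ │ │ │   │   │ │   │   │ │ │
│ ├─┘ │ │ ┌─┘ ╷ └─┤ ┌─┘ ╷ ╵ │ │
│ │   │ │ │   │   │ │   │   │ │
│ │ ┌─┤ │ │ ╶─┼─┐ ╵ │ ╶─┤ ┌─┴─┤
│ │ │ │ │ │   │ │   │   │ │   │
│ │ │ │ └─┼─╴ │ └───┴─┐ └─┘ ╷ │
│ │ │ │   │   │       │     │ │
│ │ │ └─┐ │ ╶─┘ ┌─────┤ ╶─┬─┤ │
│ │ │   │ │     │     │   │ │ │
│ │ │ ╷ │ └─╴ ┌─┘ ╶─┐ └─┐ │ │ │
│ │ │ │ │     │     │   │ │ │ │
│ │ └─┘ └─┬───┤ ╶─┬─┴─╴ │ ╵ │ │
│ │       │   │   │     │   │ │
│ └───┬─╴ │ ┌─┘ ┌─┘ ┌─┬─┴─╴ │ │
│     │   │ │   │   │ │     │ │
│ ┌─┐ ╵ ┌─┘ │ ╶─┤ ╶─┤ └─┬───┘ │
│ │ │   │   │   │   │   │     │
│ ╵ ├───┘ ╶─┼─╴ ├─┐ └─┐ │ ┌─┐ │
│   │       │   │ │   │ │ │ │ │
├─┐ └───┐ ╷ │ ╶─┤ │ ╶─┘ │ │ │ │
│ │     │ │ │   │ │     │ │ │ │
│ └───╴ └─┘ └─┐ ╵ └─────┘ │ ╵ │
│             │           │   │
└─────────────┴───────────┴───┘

Computing BFS distances from A to all cells:
Furthest cell: (10, 10)
Distance: 146 steps

Path from A to the furthest cell:

┌───┬───────┬─────────────────┐
│A ↓│↱ → → ↓│↱ → → ↓          │
├─╴ │ ┌───┐ ╵ ╶───┐ ┌─────┬─╴ │
│↓ ↲│↑│↓ ↰│↳ ↑    │↓│↱ → ↓│   │
│ ╷ │ │ ╷ ├───────┘ │ ╶─┐ └─┐ │
│↓│ │↑│↓│↑│↓ ← ← ← ↲│↑  │↳ ↓│ │
│ │ │ │ │ ╵ ┌───┐ ┌─┘ ┌─┴─┐ │ │
│↓│ │↑│↓│↑ ↲│↱ ↓│ │↱ ↑│↓ ↰│↓│ │
│ ├─┘ │ │ ┌─┘ ╷ └─┤ ┌─┘ ╷ ╵ │ │
│↓│↱ ↑│↓│ │↱ ↑│↳ ↓│↑│↓ ↲│↑ ↲│ │
│ │ ┌─┤ │ │ ╶─┼─┐ ╵ │ ╶─┤ ┌─┴─┤
│↓│↑│ │↓│ │↑ ↰│ │↳ ↑│↳ ↓│ │↱ ↓│
│ │ │ │ └─┼─╴ │ └───┴─┐ └─┘ ╷ │
│↓│↑│ │↳ ↓│↱ ↑│       │↳ → ↑│↓│
│ │ │ └─┐ │ ╶─┘ ┌─────┤ ╶─┬─┤ │
│↓│↑│   │↓│↑ ↰  │↱ → ↓│   │ │↓│
│ │ │ ╷ │ └─╴ ┌─┘ ╶─┐ └─┐ │ │ │
│↓│↑│ │ │↳ → ↑│↱ ↑  │↳ ↓│ │ │↓│
│ │ └─┘ └─┬───┤ ╶─┬─┴─╴ │ ╵ │ │
│↓│↑ ← ← ↰│   │↑  │↓ ← ↲│   │↓│
│ └───┬─╴ │ ┌─┘ ┌─┘ ┌─┬─┴─╴ │ │
│↳ → ↓│↱ ↑│ │↱ ↑│↓ ↲│B│     │↓│
│ ┌─┐ ╵ ┌─┘ │ ╶─┤ ╶─┤ └─┬───┘ │
│ │ │↳ ↑│   │↑ ↰│↳ ↓│↑ ↰│↓ ← ↲│
│ ╵ ├───┘ ╶─┼─╴ ├─┐ └─┐ │ ┌─┐ │
│   │       │↱ ↑│ │↓  │↑│↓│ │ │
├─┐ └───┐ ╷ │ ╶─┤ │ ╶─┘ │ │ │ │
│ │     │ │ │↑ ↰│ │↳ → ↑│↓│ │ │
│ └───╴ └─┘ └─┐ ╵ └─────┘ │ ╵ │
│             │↑ ← ← ← ← ↲│   │
└─────────────┴───────────┴───┘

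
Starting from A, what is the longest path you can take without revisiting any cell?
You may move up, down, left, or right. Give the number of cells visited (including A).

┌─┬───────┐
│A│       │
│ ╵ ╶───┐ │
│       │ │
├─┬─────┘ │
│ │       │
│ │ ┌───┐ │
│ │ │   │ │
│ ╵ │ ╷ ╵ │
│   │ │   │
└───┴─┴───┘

Finding longest simple path using DFS:
Start: (0, 0)
Longest path visits 17 cells
Path: A → down → right → up → right → right → right → down → down → left → left → left → down → down → left → up → up

Solution:

┌─┬───────┐
│A│↱ → → ↓│
│ ╵ ╶───┐ │
│↳ ↑    │↓│
├─┬─────┘ │
│B│↓ ← ← ↲│
│ │ ┌───┐ │
│↑│↓│   │ │
│ ╵ │ ╷ ╵ │
│↑ ↲│ │   │
└───┴─┴───┘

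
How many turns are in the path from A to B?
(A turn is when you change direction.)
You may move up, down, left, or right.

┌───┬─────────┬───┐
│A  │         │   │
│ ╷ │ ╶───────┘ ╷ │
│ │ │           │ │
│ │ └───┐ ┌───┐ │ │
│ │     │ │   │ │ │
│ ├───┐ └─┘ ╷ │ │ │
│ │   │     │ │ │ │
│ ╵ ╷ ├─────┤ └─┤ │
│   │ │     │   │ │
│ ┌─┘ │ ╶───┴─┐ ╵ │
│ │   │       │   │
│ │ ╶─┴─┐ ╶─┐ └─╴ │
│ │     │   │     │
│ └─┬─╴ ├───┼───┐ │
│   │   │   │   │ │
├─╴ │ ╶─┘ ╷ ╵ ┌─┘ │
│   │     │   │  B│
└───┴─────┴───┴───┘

Directions: right, down, down, right, right, down, right, right, up, right, down, down, right, down, right, down, down, down
Number of turns: 11

Solution:

┌───┬─────────┬───┐
│A ↓│         │   │
│ ╷ │ ╶───────┘ ╷ │
│ │↓│           │ │
│ │ └───┐ ┌───┐ │ │
│ │↳ → ↓│ │↱ ↓│ │ │
│ ├───┐ └─┘ ╷ │ │ │
│ │   │↳ → ↑│↓│ │ │
│ ╵ ╷ ├─────┤ └─┤ │
│   │ │     │↳ ↓│ │
│ ┌─┘ │ ╶───┴─┐ ╵ │
│ │   │       │↳ ↓│
│ │ ╶─┴─┐ ╶─┐ └─╴ │
│ │     │   │    ↓│
│ └─┬─╴ ├───┼───┐ │
│   │   │   │   │↓│
├─╴ │ ╶─┘ ╷ ╵ ┌─┘ │
│   │     │   │  B│
└───┴─────┴───┴───┘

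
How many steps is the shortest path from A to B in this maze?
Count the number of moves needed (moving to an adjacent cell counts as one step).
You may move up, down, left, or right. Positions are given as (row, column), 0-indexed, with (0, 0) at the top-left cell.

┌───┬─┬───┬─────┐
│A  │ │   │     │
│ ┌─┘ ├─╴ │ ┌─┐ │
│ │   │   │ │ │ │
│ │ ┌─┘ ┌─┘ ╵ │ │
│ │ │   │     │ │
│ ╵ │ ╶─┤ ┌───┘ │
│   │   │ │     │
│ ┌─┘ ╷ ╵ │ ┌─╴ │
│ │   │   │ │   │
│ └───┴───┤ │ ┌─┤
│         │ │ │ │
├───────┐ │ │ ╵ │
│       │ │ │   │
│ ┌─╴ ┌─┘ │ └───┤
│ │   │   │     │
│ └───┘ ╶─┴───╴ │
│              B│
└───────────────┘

Using BFS to find shortest path:
Start: (0, 0), End: (8, 7)
Path found:
(0,0) → (1,0) → (2,0) → (3,0) → (4,0) → (5,0) → (5,1) → (5,2) → (5,3) → (5,4) → (6,4) → (7,4) → (7,3) → (8,3) → (8,4) → (8,5) → (8,6) → (8,7)
Number of steps: 17

Solution:

┌───┬─┬───┬─────┐
│A  │ │   │     │
│ ┌─┘ ├─╴ │ ┌─┐ │
│↓│   │   │ │ │ │
│ │ ┌─┘ ┌─┘ ╵ │ │
│↓│ │   │     │ │
│ ╵ │ ╶─┤ ┌───┘ │
│↓  │   │ │     │
│ ┌─┘ ╷ ╵ │ ┌─╴ │
│↓│   │   │ │   │
│ └───┴───┤ │ ┌─┤
│↳ → → → ↓│ │ │ │
├───────┐ │ │ ╵ │
│       │↓│ │   │
│ ┌─╴ ┌─┘ │ └───┤
│ │   │↓ ↲│     │
│ └───┘ ╶─┴───╴ │
│      ↳ → → → B│
└───────────────┘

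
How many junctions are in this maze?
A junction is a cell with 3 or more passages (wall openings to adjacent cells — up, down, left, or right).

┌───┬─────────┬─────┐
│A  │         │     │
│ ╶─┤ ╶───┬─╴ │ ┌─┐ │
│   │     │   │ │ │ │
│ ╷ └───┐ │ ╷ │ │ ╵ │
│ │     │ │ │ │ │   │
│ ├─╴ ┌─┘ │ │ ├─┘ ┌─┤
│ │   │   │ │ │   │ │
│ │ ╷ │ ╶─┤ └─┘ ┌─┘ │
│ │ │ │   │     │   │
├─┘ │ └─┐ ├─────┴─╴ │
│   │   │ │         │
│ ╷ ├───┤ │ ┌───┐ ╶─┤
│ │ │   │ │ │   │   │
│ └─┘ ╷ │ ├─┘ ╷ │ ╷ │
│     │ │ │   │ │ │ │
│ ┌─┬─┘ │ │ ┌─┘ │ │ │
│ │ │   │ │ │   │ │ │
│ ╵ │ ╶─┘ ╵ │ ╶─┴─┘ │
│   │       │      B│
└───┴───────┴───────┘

Checking each cell for number of passages:

Junctions found (3+ passages):
  (1, 0): 3 passages
  (1, 6): 3 passages
  (2, 2): 3 passages
  (2, 8): 3 passages
  (3, 2): 3 passages
  (4, 9): 3 passages
  (5, 1): 3 passages
  (5, 8): 3 passages
  (6, 8): 3 passages
  (7, 0): 3 passages
  (9, 4): 3 passages
Total junctions: 11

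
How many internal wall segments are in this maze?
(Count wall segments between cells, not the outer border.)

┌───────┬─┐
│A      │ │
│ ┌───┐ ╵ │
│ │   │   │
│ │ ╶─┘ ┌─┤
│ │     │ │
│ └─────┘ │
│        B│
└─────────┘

Counting internal wall segments:
Total internal walls: 12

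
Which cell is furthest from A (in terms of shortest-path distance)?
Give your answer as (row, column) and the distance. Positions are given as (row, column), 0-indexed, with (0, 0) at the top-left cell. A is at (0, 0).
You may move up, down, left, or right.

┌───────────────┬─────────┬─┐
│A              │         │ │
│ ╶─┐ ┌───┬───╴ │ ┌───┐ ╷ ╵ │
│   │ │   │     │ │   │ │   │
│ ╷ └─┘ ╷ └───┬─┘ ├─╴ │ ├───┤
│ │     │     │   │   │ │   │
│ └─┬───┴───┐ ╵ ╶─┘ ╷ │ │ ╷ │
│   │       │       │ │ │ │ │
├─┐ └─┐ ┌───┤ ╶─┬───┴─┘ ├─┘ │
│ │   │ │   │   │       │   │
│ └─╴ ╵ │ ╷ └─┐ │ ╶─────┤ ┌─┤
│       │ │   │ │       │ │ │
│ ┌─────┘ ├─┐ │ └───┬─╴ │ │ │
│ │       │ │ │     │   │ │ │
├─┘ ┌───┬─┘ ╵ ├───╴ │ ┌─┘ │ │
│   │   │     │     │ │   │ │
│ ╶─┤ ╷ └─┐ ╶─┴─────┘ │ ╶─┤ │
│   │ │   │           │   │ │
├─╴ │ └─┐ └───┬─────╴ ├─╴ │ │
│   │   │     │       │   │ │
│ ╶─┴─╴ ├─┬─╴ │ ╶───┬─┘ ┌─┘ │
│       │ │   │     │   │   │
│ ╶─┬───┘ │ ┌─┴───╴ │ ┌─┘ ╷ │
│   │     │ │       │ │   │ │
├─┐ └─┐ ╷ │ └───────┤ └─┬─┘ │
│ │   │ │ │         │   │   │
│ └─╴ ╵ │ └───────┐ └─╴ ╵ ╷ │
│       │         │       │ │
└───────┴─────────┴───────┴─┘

Computing BFS distances from A to all cells:
Furthest cell: (3, 12)
Distance: 101 steps

Path from A to the furthest cell:

┌───────────────┬─────────┬─┐
│A              │↱ → → ↓  │ │
│ ╶─┐ ┌───┬───╴ │ ┌───┐ ╷ ╵ │
│↳ ↓│ │↱ ↓│     │↑│   │↓│   │
│ ╷ └─┘ ╷ └───┬─┘ ├─╴ │ ├───┤
│ │↳ → ↑│↳ → ↓│↱ ↑│   │↓│↓ ↰│
│ └─┬───┴───┐ ╵ ╶─┘ ╷ │ │ ╷ │
│   │       │↳ ↑    │ │↓│B│↑│
├─┐ └─┐ ┌───┤ ╶─┬───┴─┘ ├─┘ │
│ │   │ │↓ ↰│   │↓ ← ← ↲│↱ ↑│
│ └─╴ ╵ │ ╷ └─┐ │ ╶─────┤ ┌─┤
│       │↓│↑ ↰│ │↳ → → ↓│↑│ │
│ ┌─────┘ ├─┐ │ └───┬─╴ │ │ │
│ │↓ ← ← ↲│ │↑│     │↓ ↲│↑│ │
├─┘ ┌───┬─┘ ╵ ├───╴ │ ┌─┘ │ │
│↓ ↲│↱ ↓│  ↱ ↑│     │↓│↱ ↑│ │
│ ╶─┤ ╷ └─┐ ╶─┴─────┘ │ ╶─┤ │
│↳ ↓│↑│↳ ↓│↑ ← ← ← ← ↲│↑ ↰│ │
├─╴ │ └─┐ └───┬─────╴ ├─╴ │ │
│↓ ↲│↑ ↰│↳ → ↓│       │↱ ↑│ │
│ ╶─┴─╴ ├─┬─╴ │ ╶───┬─┘ ┌─┘ │
│↳ → → ↑│ │↓ ↲│     │↱ ↑│   │
│ ╶─┬───┘ │ ┌─┴───╴ │ ┌─┘ ╷ │
│   │     │↓│       │↑│   │ │
├─┐ └─┐ ╷ │ └───────┤ └─┬─┘ │
│ │   │ │ │↳ → → → ↓│↑ ↰│   │
│ └─╴ ╵ │ └───────┐ └─╴ ╵ ╷ │
│       │         │↳ → ↑  │ │
└───────┴─────────┴───────┴─┘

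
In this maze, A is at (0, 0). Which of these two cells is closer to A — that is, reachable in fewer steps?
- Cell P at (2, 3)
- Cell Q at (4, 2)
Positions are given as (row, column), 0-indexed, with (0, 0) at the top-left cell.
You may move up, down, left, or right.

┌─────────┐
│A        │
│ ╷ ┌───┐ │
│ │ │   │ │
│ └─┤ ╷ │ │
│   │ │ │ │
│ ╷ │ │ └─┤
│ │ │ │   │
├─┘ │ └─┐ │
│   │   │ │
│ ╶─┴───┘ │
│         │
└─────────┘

Shortest path A → P at (2, 3): 15 steps
Shortest path A → Q at (4, 2): 20 steps

P is closer (15 steps vs 20 steps).

Path to P:

┌─────────┐
│A        │
│ ╷ ┌───┐ │
│↓│ │   │ │
│ └─┤ ╷ │ │
│↳ ↓│ │P│ │
│ ╷ │ │ └─┤
│ │↓│ │↑ ↰│
├─┘ │ └─┐ │
│↓ ↲│   │↑│
│ ╶─┴───┘ │
│↳ → → → ↑│
└─────────┘

Path to Q:

┌─────────┐
│A        │
│ ╷ ┌───┐ │
│↓│ │↓ ↰│ │
│ └─┤ ╷ │ │
│↳ ↓│↓│↑│ │
│ ╷ │ │ └─┤
│ │↓│↓│↑ ↰│
├─┘ │ └─┐ │
│↓ ↲│Q  │↑│
│ ╶─┴───┘ │
│↳ → → → ↑│
└─────────┘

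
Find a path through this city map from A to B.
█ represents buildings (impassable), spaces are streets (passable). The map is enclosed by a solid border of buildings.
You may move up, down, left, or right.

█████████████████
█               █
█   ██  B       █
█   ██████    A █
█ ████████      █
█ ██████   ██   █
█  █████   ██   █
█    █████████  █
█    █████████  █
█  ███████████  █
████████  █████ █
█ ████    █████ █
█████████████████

Finding the shortest path from A to B:
Movement: cardinal only
Path length: 7 steps
Directions: up → left → left → left → left → left → left

Solution:

█████████████████
█               █
█   ██  B←←←←←↰ █
█   ██████    A █
█ ████████      █
█ ██████   ██   █
█  █████   ██   █
█    █████████  █
█    █████████  █
█  ███████████  █
████████  █████ █
█ ████    █████ █
█████████████████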